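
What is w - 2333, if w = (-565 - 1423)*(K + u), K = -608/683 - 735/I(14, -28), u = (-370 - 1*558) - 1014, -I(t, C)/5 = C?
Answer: 2643599104/683 ≈ 3.8706e+6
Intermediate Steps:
I(t, C) = -5*C
u = -1942 (u = (-370 - 558) - 1014 = -928 - 1014 = -1942)
K = -16775/2732 (K = -608/683 - 735/((-5*(-28))) = -608*1/683 - 735/140 = -608/683 - 735*1/140 = -608/683 - 21/4 = -16775/2732 ≈ -6.1402)
w = 2645192543/683 (w = (-565 - 1423)*(-16775/2732 - 1942) = -1988*(-5322319/2732) = 2645192543/683 ≈ 3.8729e+6)
w - 2333 = 2645192543/683 - 2333 = 2643599104/683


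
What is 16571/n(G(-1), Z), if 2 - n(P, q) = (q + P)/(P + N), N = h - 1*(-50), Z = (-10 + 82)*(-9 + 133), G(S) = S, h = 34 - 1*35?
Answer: -795408/8831 ≈ -90.070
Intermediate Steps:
h = -1 (h = 34 - 35 = -1)
Z = 8928 (Z = 72*124 = 8928)
N = 49 (N = -1 - 1*(-50) = -1 + 50 = 49)
n(P, q) = 2 - (P + q)/(49 + P) (n(P, q) = 2 - (q + P)/(P + 49) = 2 - (P + q)/(49 + P))
16571/n(G(-1), Z) = 16571/(((98 - 1 - 1*8928)/(49 - 1))) = 16571/(((98 - 1 - 8928)/48)) = 16571/(((1/48)*(-8831))) = 16571/(-8831/48) = 16571*(-48/8831) = -795408/8831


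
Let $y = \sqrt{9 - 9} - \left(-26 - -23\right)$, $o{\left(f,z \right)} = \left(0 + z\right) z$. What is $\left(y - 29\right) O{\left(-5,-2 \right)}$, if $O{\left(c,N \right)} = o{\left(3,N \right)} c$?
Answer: $520$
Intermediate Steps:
$o{\left(f,z \right)} = z^{2}$ ($o{\left(f,z \right)} = z z = z^{2}$)
$O{\left(c,N \right)} = c N^{2}$ ($O{\left(c,N \right)} = N^{2} c = c N^{2}$)
$y = 3$ ($y = \sqrt{0} - \left(-26 + 23\right) = 0 - -3 = 0 + 3 = 3$)
$\left(y - 29\right) O{\left(-5,-2 \right)} = \left(3 - 29\right) \left(- 5 \left(-2\right)^{2}\right) = - 26 \left(\left(-5\right) 4\right) = \left(-26\right) \left(-20\right) = 520$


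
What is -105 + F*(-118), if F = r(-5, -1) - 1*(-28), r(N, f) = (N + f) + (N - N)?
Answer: -2701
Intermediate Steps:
r(N, f) = N + f (r(N, f) = (N + f) + 0 = N + f)
F = 22 (F = (-5 - 1) - 1*(-28) = -6 + 28 = 22)
-105 + F*(-118) = -105 + 22*(-118) = -105 - 2596 = -2701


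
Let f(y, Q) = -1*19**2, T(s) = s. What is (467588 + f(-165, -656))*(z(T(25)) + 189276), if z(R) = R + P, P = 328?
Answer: 88599788783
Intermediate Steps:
f(y, Q) = -361 (f(y, Q) = -1*361 = -361)
z(R) = 328 + R (z(R) = R + 328 = 328 + R)
(467588 + f(-165, -656))*(z(T(25)) + 189276) = (467588 - 361)*((328 + 25) + 189276) = 467227*(353 + 189276) = 467227*189629 = 88599788783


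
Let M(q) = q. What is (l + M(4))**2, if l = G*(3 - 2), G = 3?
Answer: 49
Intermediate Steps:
l = 3 (l = 3*(3 - 2) = 3*1 = 3)
(l + M(4))**2 = (3 + 4)**2 = 7**2 = 49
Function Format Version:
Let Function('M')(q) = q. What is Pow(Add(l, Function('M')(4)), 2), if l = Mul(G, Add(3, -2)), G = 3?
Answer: 49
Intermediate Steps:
l = 3 (l = Mul(3, Add(3, -2)) = Mul(3, 1) = 3)
Pow(Add(l, Function('M')(4)), 2) = Pow(Add(3, 4), 2) = Pow(7, 2) = 49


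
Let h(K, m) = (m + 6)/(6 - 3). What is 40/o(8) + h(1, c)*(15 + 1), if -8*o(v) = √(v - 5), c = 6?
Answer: 64 - 320*√3/3 ≈ -120.75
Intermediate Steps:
o(v) = -√(-5 + v)/8 (o(v) = -√(v - 5)/8 = -√(-5 + v)/8)
h(K, m) = 2 + m/3 (h(K, m) = (6 + m)/3 = (6 + m)*(⅓) = 2 + m/3)
40/o(8) + h(1, c)*(15 + 1) = 40/((-√(-5 + 8)/8)) + (2 + (⅓)*6)*(15 + 1) = 40/((-√3/8)) + (2 + 2)*16 = 40*(-8*√3/3) + 4*16 = -320*√3/3 + 64 = 64 - 320*√3/3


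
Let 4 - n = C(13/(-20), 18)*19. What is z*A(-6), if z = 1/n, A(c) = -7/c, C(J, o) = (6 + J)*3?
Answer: -70/18057 ≈ -0.0038766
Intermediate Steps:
C(J, o) = 18 + 3*J
n = -6019/20 (n = 4 - (18 + 3*(13/(-20)))*19 = 4 - (18 + 3*(13*(-1/20)))*19 = 4 - (18 + 3*(-13/20))*19 = 4 - (18 - 39/20)*19 = 4 - 321*19/20 = 4 - 1*6099/20 = 4 - 6099/20 = -6019/20 ≈ -300.95)
z = -20/6019 (z = 1/(-6019/20) = -20/6019 ≈ -0.0033228)
z*A(-6) = -(-140)/(6019*(-6)) = -(-140)*(-1)/(6019*6) = -20/6019*7/6 = -70/18057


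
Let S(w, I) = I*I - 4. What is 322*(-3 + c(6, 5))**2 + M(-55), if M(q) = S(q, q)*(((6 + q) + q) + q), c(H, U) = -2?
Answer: -472289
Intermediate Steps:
S(w, I) = -4 + I**2 (S(w, I) = I**2 - 4 = -4 + I**2)
M(q) = (-4 + q**2)*(6 + 3*q) (M(q) = (-4 + q**2)*(((6 + q) + q) + q) = (-4 + q**2)*((6 + 2*q) + q) = (-4 + q**2)*(6 + 3*q))
322*(-3 + c(6, 5))**2 + M(-55) = 322*(-3 - 2)**2 + 3*(-4 + (-55)**2)*(2 - 55) = 322*(-5)**2 + 3*(-4 + 3025)*(-53) = 322*25 + 3*3021*(-53) = 8050 - 480339 = -472289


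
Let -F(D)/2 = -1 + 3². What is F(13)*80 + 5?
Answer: -1275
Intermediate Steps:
F(D) = -16 (F(D) = -2*(-1 + 3²) = -2*(-1 + 9) = -2*8 = -16)
F(13)*80 + 5 = -16*80 + 5 = -1280 + 5 = -1275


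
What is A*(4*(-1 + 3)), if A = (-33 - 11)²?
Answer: 15488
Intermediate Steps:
A = 1936 (A = (-44)² = 1936)
A*(4*(-1 + 3)) = 1936*(4*(-1 + 3)) = 1936*(4*2) = 1936*8 = 15488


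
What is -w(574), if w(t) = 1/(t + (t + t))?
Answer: -1/1722 ≈ -0.00058072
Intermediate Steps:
w(t) = 1/(3*t) (w(t) = 1/(t + 2*t) = 1/(3*t))
-w(574) = -1/(3*574) = -1*1/1722 = -1/1722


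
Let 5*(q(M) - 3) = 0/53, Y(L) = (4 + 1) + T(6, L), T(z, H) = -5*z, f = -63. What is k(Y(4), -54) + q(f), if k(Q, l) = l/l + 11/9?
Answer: 47/9 ≈ 5.2222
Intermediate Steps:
Y(L) = -25 (Y(L) = (4 + 1) - 5*6 = 5 - 30 = -25)
k(Q, l) = 20/9 (k(Q, l) = 1 + 11*(1/9) = 1 + 11/9 = 20/9)
q(M) = 3 (q(M) = 3 + (0/53)/5 = 3 + (0*(1/53))/5 = 3 + (1/5)*0 = 3 + 0 = 3)
k(Y(4), -54) + q(f) = 20/9 + 3 = 47/9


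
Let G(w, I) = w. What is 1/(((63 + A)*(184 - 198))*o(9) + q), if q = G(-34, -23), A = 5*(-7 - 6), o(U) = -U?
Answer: -1/286 ≈ -0.0034965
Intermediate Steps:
A = -65 (A = 5*(-13) = -65)
q = -34
1/(((63 + A)*(184 - 198))*o(9) + q) = 1/(((63 - 65)*(184 - 198))*(-1*9) - 34) = 1/(-2*(-14)*(-9) - 34) = 1/(28*(-9) - 34) = 1/(-252 - 34) = 1/(-286) = -1/286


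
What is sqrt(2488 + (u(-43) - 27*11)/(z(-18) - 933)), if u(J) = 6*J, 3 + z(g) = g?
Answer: sqrt(251655342)/318 ≈ 49.886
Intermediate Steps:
z(g) = -3 + g
sqrt(2488 + (u(-43) - 27*11)/(z(-18) - 933)) = sqrt(2488 + (6*(-43) - 27*11)/((-3 - 18) - 933)) = sqrt(2488 + (-258 - 297)/(-21 - 933)) = sqrt(2488 - 555/(-954)) = sqrt(2488 - 555*(-1/954)) = sqrt(2488 + 185/318) = sqrt(791369/318) = sqrt(251655342)/318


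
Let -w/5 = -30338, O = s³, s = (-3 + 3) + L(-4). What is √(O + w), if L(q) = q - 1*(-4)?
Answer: √151690 ≈ 389.47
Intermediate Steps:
L(q) = 4 + q (L(q) = q + 4 = 4 + q)
s = 0 (s = (-3 + 3) + (4 - 4) = 0 + 0 = 0)
O = 0 (O = 0³ = 0)
w = 151690 (w = -5*(-30338) = 151690)
√(O + w) = √(0 + 151690) = √151690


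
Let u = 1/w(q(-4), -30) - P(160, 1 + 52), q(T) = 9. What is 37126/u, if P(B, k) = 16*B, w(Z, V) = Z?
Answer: -334134/23039 ≈ -14.503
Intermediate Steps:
u = -23039/9 (u = 1/9 - 16*160 = ⅑ - 1*2560 = ⅑ - 2560 = -23039/9 ≈ -2559.9)
37126/u = 37126/(-23039/9) = 37126*(-9/23039) = -334134/23039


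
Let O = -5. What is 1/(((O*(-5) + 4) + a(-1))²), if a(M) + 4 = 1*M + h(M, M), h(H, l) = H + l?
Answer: 1/484 ≈ 0.0020661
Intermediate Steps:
a(M) = -4 + 3*M (a(M) = -4 + (1*M + (M + M)) = -4 + (M + 2*M) = -4 + 3*M)
1/(((O*(-5) + 4) + a(-1))²) = 1/(((-5*(-5) + 4) + (-4 + 3*(-1)))²) = 1/(((25 + 4) + (-4 - 3))²) = 1/((29 - 7)²) = 1/(22²) = 1/484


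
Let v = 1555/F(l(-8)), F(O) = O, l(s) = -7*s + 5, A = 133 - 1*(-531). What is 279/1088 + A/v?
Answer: 44502197/1691840 ≈ 26.304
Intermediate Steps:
A = 664 (A = 133 + 531 = 664)
l(s) = 5 - 7*s
v = 1555/61 (v = 1555/(5 - 7*(-8)) = 1555/(5 + 56) = 1555/61 ≈ 25.492)
279/1088 + A/v = 279/1088 + 664/(1555/61) = 279*(1/1088) + 664*(61/1555) = 279/1088 + 40504/1555 = 44502197/1691840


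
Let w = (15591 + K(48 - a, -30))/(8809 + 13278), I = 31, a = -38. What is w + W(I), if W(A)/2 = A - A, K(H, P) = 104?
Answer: 15695/22087 ≈ 0.71060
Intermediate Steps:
W(A) = 0 (W(A) = 2*(A - A) = 2*0 = 0)
w = 15695/22087 (w = (15591 + 104)/(8809 + 13278) = 15695/22087 ≈ 0.71060)
w + W(I) = 15695/22087 + 0 = 15695/22087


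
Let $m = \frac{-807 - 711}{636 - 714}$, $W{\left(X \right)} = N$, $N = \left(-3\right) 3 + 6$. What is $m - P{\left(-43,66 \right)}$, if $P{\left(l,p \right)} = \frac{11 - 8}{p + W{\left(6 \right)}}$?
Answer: $\frac{5300}{273} \approx 19.414$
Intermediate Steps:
$N = -3$ ($N = -9 + 6 = -3$)
$W{\left(X \right)} = -3$
$P{\left(l,p \right)} = \frac{3}{-3 + p}$ ($P{\left(l,p \right)} = \frac{11 - 8}{p - 3} = \frac{3}{-3 + p}$)
$m = \frac{253}{13}$ ($m = - \frac{1518}{636 - 714} = - \frac{1518}{-78} = \left(-1518\right) \left(- \frac{1}{78}\right) = \frac{253}{13} \approx 19.462$)
$m - P{\left(-43,66 \right)} = \frac{253}{13} - \frac{3}{-3 + 66} = \frac{253}{13} - \frac{3}{63} = \frac{253}{13} - 3 \cdot \frac{1}{63} = \frac{253}{13} - \frac{1}{21} = \frac{5300}{273}$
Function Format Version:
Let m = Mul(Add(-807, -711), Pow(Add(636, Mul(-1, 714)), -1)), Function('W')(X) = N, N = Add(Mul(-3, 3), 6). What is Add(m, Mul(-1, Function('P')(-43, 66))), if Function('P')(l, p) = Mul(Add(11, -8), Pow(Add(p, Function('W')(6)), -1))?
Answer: Rational(5300, 273) ≈ 19.414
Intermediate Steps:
N = -3 (N = Add(-9, 6) = -3)
Function('W')(X) = -3
Function('P')(l, p) = Mul(3, Pow(Add(-3, p), -1)) (Function('P')(l, p) = Mul(Add(11, -8), Pow(Add(p, -3), -1)) = Mul(3, Pow(Add(-3, p), -1)))
m = Rational(253, 13) (m = Mul(-1518, Pow(Add(636, -714), -1)) = Mul(-1518, Pow(-78, -1)) = Mul(-1518, Rational(-1, 78)) = Rational(253, 13) ≈ 19.462)
Add(m, Mul(-1, Function('P')(-43, 66))) = Add(Rational(253, 13), Mul(-1, Mul(3, Pow(Add(-3, 66), -1)))) = Add(Rational(253, 13), Mul(-1, Mul(3, Pow(63, -1)))) = Add(Rational(253, 13), Mul(-1, Mul(3, Rational(1, 63)))) = Add(Rational(253, 13), Mul(-1, Rational(1, 21))) = Add(Rational(253, 13), Rational(-1, 21)) = Rational(5300, 273)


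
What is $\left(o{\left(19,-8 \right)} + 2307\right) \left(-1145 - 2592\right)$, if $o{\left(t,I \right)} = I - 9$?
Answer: $-8557730$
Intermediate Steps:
$o{\left(t,I \right)} = -9 + I$
$\left(o{\left(19,-8 \right)} + 2307\right) \left(-1145 - 2592\right) = \left(\left(-9 - 8\right) + 2307\right) \left(-1145 - 2592\right) = \left(-17 + 2307\right) \left(-3737\right) = 2290 \left(-3737\right) = -8557730$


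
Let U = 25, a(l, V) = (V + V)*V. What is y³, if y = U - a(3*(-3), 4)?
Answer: -343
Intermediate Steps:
a(l, V) = 2*V² (a(l, V) = (2*V)*V = 2*V²)
y = -7 (y = 25 - 2*4² = 25 - 2*16 = 25 - 1*32 = 25 - 32 = -7)
y³ = (-7)³ = -343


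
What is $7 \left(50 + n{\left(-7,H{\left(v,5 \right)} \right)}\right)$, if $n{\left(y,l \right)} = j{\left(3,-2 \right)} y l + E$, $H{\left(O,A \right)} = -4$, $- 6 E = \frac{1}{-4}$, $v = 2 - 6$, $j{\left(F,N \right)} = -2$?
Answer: $- \frac{1001}{24} \approx -41.708$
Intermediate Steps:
$v = -4$ ($v = 2 - 6 = -4$)
$E = \frac{1}{24}$ ($E = - \frac{1}{6 \left(-4\right)} = \left(- \frac{1}{6}\right) \left(- \frac{1}{4}\right) = \frac{1}{24} \approx 0.041667$)
$n{\left(y,l \right)} = \frac{1}{24} - 2 l y$ ($n{\left(y,l \right)} = - 2 y l + \frac{1}{24} = - 2 l y + \frac{1}{24} = \frac{1}{24} - 2 l y$)
$7 \left(50 + n{\left(-7,H{\left(v,5 \right)} \right)}\right) = 7 \left(50 + \left(\frac{1}{24} - \left(-8\right) \left(-7\right)\right)\right) = 7 \left(50 + \left(\frac{1}{24} - 56\right)\right) = 7 \left(50 - \frac{1343}{24}\right) = 7 \left(- \frac{143}{24}\right) = - \frac{1001}{24}$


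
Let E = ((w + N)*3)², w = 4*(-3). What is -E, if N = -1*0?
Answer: -1296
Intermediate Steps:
N = 0
w = -12
E = 1296 (E = ((-12 + 0)*3)² = (-12*3)² = (-36)² = 1296)
-E = -1*1296 = -1296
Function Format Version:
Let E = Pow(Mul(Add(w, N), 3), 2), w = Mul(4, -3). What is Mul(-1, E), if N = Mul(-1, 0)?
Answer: -1296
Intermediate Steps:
N = 0
w = -12
E = 1296 (E = Pow(Mul(Add(-12, 0), 3), 2) = Pow(Mul(-12, 3), 2) = Pow(-36, 2) = 1296)
Mul(-1, E) = Mul(-1, 1296) = -1296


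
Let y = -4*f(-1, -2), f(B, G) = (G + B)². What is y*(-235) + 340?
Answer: 8800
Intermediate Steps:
f(B, G) = (B + G)²
y = -36 (y = -4*(-1 - 2)² = -4*(-3)² = -4*9 = -36)
y*(-235) + 340 = -36*(-235) + 340 = 8460 + 340 = 8800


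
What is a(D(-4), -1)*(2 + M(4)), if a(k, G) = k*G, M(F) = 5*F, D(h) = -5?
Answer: 110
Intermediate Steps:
a(k, G) = G*k
a(D(-4), -1)*(2 + M(4)) = (-1*(-5))*(2 + 5*4) = 5*(2 + 20) = 5*22 = 110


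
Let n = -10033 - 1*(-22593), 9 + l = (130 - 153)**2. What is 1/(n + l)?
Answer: 1/13080 ≈ 7.6453e-5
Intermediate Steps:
l = 520 (l = -9 + (130 - 153)**2 = -9 + (-23)**2 = -9 + 529 = 520)
n = 12560 (n = -10033 + 22593 = 12560)
1/(n + l) = 1/(12560 + 520) = 1/13080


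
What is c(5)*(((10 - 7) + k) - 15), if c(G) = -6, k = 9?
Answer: 18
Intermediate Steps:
c(5)*(((10 - 7) + k) - 15) = -6*(((10 - 7) + 9) - 15) = -6*((3 + 9) - 15) = -6*(12 - 15) = -6*(-3) = 18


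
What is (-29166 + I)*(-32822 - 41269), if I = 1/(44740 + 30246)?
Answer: 162040104742425/74986 ≈ 2.1609e+9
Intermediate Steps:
I = 1/74986 ≈ 1.3336e-5
(-29166 + I)*(-32822 - 41269) = (-29166 + 1/74986)*(-32822 - 41269) = -2187041675/74986*(-74091) = 162040104742425/74986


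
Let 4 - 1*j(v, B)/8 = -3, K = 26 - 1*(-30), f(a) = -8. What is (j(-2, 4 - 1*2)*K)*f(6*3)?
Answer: -25088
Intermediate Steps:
K = 56 (K = 26 + 30 = 56)
j(v, B) = 56 (j(v, B) = 32 - 8*(-3) = 32 + 24 = 56)
(j(-2, 4 - 1*2)*K)*f(6*3) = (56*56)*(-8) = 3136*(-8) = -25088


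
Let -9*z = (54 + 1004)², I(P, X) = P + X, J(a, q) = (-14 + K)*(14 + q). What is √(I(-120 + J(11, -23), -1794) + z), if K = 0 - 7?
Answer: 7*I*√23161/3 ≈ 355.1*I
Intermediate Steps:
K = -7
J(a, q) = -294 - 21*q (J(a, q) = (-14 - 7)*(14 + q) = -21*(14 + q) = -294 - 21*q)
z = -1119364/9 (z = -(54 + 1004)²/9 = -⅑*1058² = -⅑*1119364 = -1119364/9 ≈ -1.2437e+5)
√(I(-120 + J(11, -23), -1794) + z) = √(((-120 + (-294 - 21*(-23))) - 1794) - 1119364/9) = √(((-120 + (-294 + 483)) - 1794) - 1119364/9) = √(((-120 + 189) - 1794) - 1119364/9) = √((69 - 1794) - 1119364/9) = √(-1725 - 1119364/9) = √(-1134889/9) = 7*I*√23161/3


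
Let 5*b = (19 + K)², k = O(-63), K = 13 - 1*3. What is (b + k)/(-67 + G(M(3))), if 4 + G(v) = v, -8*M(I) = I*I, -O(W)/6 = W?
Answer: -21848/2885 ≈ -7.5730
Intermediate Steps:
O(W) = -6*W
M(I) = -I²/8 (M(I) = -I*I/8 = -I²/8)
K = 10 (K = 13 - 3 = 10)
G(v) = -4 + v
k = 378 (k = -6*(-63) = 378)
b = 841/5 (b = (19 + 10)²/5 = (⅕)*29² = (⅕)*841 = 841/5 ≈ 168.20)
(b + k)/(-67 + G(M(3))) = (841/5 + 378)/(-67 + (-4 - ⅛*3²)) = 2731/(5*(-67 + (-4 - ⅛*9))) = 2731/(5*(-67 + (-4 - 9/8))) = 2731/(5*(-67 - 41/8)) = 2731/(5*(-577/8)) = (2731/5)*(-8/577) = -21848/2885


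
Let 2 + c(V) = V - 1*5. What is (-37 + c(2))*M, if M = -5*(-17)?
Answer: -3570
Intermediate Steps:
c(V) = -7 + V (c(V) = -2 + (V - 1*5) = -2 + (V - 5) = -2 + (-5 + V) = -7 + V)
M = 85
(-37 + c(2))*M = (-37 + (-7 + 2))*85 = (-37 - 5)*85 = -42*85 = -3570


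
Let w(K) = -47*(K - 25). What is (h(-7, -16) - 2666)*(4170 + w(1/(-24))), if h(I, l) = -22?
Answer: -14372624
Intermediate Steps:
w(K) = 1175 - 47*K (w(K) = -47*(-25 + K) = 1175 - 47*K)
(h(-7, -16) - 2666)*(4170 + w(1/(-24))) = (-22 - 2666)*(4170 + (1175 - 47/(-24))) = -2688*(4170 + (1175 - 47*(-1/24))) = -2688*(4170 + (1175 + 47/24)) = -2688*(4170 + 28247/24) = -2688*128327/24 = -14372624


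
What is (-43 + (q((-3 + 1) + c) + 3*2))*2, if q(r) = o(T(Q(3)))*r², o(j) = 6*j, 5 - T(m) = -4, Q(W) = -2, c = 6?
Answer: 1654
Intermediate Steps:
T(m) = 9 (T(m) = 5 - 1*(-4) = 5 + 4 = 9)
q(r) = 54*r² (q(r) = (6*9)*r² = 54*r²)
(-43 + (q((-3 + 1) + c) + 3*2))*2 = (-43 + (54*((-3 + 1) + 6)² + 3*2))*2 = (-43 + (54*(-2 + 6)² + 6))*2 = (-43 + (54*4² + 6))*2 = (-43 + (54*16 + 6))*2 = (-43 + (864 + 6))*2 = (-43 + 870)*2 = 827*2 = 1654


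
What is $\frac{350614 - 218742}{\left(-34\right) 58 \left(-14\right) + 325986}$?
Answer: $\frac{65936}{176797} \approx 0.37295$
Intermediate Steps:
$\frac{350614 - 218742}{\left(-34\right) 58 \left(-14\right) + 325986} = \frac{131872}{\left(-1972\right) \left(-14\right) + 325986} = \frac{131872}{27608 + 325986} = \frac{131872}{353594} = 131872 \cdot \frac{1}{353594} = \frac{65936}{176797}$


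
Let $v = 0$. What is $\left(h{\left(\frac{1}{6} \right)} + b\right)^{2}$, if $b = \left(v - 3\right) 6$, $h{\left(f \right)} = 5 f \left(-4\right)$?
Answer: $\frac{4096}{9} \approx 455.11$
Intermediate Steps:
$h{\left(f \right)} = - 20 f$
$b = -18$ ($b = \left(0 - 3\right) 6 = \left(-3\right) 6 = -18$)
$\left(h{\left(\frac{1}{6} \right)} + b\right)^{2} = \left(- \frac{20}{6} - 18\right)^{2} = \left(\left(-20\right) \frac{1}{6} - 18\right)^{2} = \left(- \frac{10}{3} - 18\right)^{2} = \left(- \frac{64}{3}\right)^{2} = \frac{4096}{9}$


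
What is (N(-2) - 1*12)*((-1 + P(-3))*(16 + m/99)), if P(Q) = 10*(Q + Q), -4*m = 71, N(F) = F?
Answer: 2675155/198 ≈ 13511.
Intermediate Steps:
m = -71/4 (m = -1/4*71 = -71/4 ≈ -17.750)
P(Q) = 20*Q (P(Q) = 10*(2*Q) = 20*Q)
(N(-2) - 1*12)*((-1 + P(-3))*(16 + m/99)) = (-2 - 1*12)*((-1 + 20*(-3))*(16 - 71/4/99)) = (-2 - 12)*((-1 - 60)*(16 - 71/4*1/99)) = -(-854)*(16 - 71/396) = -(-854)*6265/396 = -14*(-382165/396) = 2675155/198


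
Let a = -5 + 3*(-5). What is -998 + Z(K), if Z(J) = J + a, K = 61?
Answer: -957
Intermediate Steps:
a = -20 (a = -5 - 15 = -20)
Z(J) = -20 + J (Z(J) = J - 20 = -20 + J)
-998 + Z(K) = -998 + (-20 + 61) = -998 + 41 = -957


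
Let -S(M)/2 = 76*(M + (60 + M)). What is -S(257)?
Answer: 87248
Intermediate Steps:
S(M) = -9120 - 304*M (S(M) = -152*(M + (60 + M)) = -152*(60 + 2*M) = -2*(4560 + 152*M) = -9120 - 304*M)
-S(257) = -(-9120 - 304*257) = -(-9120 - 78128) = -1*(-87248) = 87248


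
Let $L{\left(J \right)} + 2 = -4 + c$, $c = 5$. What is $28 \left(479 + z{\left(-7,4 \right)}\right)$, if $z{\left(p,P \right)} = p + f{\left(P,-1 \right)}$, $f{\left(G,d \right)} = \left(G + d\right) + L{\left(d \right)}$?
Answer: $13272$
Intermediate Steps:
$L{\left(J \right)} = -1$ ($L{\left(J \right)} = -2 + \left(-4 + 5\right) = -2 + 1 = -1$)
$f{\left(G,d \right)} = -1 + G + d$ ($f{\left(G,d \right)} = \left(G + d\right) - 1 = -1 + G + d$)
$z{\left(p,P \right)} = -2 + P + p$ ($z{\left(p,P \right)} = p - \left(2 - P\right) = p + \left(-2 + P\right) = -2 + P + p$)
$28 \left(479 + z{\left(-7,4 \right)}\right) = 28 \left(479 - 5\right) = 28 \cdot 474 = 13272$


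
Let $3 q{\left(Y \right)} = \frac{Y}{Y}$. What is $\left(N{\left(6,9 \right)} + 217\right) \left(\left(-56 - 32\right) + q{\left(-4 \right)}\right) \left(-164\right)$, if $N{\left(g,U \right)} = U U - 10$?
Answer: $4140672$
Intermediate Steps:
$N{\left(g,U \right)} = -10 + U^{2}$ ($N{\left(g,U \right)} = U^{2} - 10 = -10 + U^{2}$)
$q{\left(Y \right)} = \frac{1}{3}$ ($q{\left(Y \right)} = \frac{Y \frac{1}{Y}}{3} = \frac{1}{3} \cdot 1 = \frac{1}{3}$)
$\left(N{\left(6,9 \right)} + 217\right) \left(\left(-56 - 32\right) + q{\left(-4 \right)}\right) \left(-164\right) = \left(\left(-10 + 9^{2}\right) + 217\right) \left(\left(-56 - 32\right) + \frac{1}{3}\right) \left(-164\right) = \left(\left(-10 + 81\right) + 217\right) \left(\left(-56 - 32\right) + \frac{1}{3}\right) \left(-164\right) = \left(71 + 217\right) \left(-88 + \frac{1}{3}\right) \left(-164\right) = 288 \left(- \frac{263}{3}\right) \left(-164\right) = \left(-25248\right) \left(-164\right) = 4140672$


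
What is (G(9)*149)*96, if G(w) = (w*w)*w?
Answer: 10427616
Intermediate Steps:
G(w) = w³ (G(w) = w²*w = w³)
(G(9)*149)*96 = (9³*149)*96 = (729*149)*96 = 108621*96 = 10427616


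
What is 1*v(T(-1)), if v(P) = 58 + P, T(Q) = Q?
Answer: 57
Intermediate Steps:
1*v(T(-1)) = 1*(58 - 1) = 1*57 = 57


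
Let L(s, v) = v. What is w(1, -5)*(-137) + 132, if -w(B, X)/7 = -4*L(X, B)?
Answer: -3704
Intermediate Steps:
w(B, X) = 28*B (w(B, X) = -(-28)*B = 28*B)
w(1, -5)*(-137) + 132 = (28*1)*(-137) + 132 = 28*(-137) + 132 = -3836 + 132 = -3704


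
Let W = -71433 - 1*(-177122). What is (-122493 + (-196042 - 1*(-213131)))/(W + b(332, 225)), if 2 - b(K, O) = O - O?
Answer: -105404/105691 ≈ -0.99728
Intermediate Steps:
b(K, O) = 2 (b(K, O) = 2 - (O - O) = 2 - 1*0 = 2 + 0 = 2)
W = 105689 (W = -71433 + 177122 = 105689)
(-122493 + (-196042 - 1*(-213131)))/(W + b(332, 225)) = (-122493 + (-196042 - 1*(-213131)))/(105689 + 2) = (-122493 + (-196042 + 213131))/105691 = (-122493 + 17089)*(1/105691) = -105404*1/105691 = -105404/105691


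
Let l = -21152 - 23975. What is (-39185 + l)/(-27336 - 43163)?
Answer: 84312/70499 ≈ 1.1959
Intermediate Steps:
l = -45127
(-39185 + l)/(-27336 - 43163) = (-39185 - 45127)/(-27336 - 43163) = -84312/(-70499) = -84312*(-1/70499) = 84312/70499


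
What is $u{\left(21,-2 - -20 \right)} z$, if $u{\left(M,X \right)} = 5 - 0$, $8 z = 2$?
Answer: $\frac{5}{4} \approx 1.25$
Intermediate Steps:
$z = \frac{1}{4}$ ($z = \frac{1}{8} \cdot 2 = \frac{1}{4} \approx 0.25$)
$u{\left(M,X \right)} = 5$ ($u{\left(M,X \right)} = 5 + 0 = 5$)
$u{\left(21,-2 - -20 \right)} z = 5 \cdot \frac{1}{4} = \frac{5}{4}$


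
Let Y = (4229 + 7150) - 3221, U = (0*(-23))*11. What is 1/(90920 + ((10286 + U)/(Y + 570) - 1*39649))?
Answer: 4364/223751787 ≈ 1.9504e-5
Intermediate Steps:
U = 0 (U = 0*11 = 0)
Y = 8158 (Y = 11379 - 3221 = 8158)
1/(90920 + ((10286 + U)/(Y + 570) - 1*39649)) = 1/(90920 + ((10286 + 0)/(8158 + 570) - 1*39649)) = 1/(90920 + (10286/8728 - 39649)) = 1/(90920 + (10286*(1/8728) - 39649)) = 1/(90920 + (5143/4364 - 39649)) = 1/(90920 - 173023093/4364) = 1/(223751787/4364) = 4364/223751787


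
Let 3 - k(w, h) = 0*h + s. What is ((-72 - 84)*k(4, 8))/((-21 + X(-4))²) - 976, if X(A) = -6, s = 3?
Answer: -976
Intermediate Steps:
k(w, h) = 0 (k(w, h) = 3 - (0*h + 3) = 3 - (0 + 3) = 3 - 1*3 = 3 - 3 = 0)
((-72 - 84)*k(4, 8))/((-21 + X(-4))²) - 976 = ((-72 - 84)*0)/((-21 - 6)²) - 976 = (-156*0)/((-27)²) - 976 = 0/729 - 976 = 0*(1/729) - 976 = 0 - 976 = -976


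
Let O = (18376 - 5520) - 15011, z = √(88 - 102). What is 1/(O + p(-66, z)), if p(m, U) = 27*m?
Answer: -1/3937 ≈ -0.00025400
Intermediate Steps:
z = I*√14 (z = √(-14) = I*√14 ≈ 3.7417*I)
O = -2155 (O = 12856 - 15011 = -2155)
1/(O + p(-66, z)) = 1/(-2155 + 27*(-66)) = 1/(-2155 - 1782) = 1/(-3937) = -1/3937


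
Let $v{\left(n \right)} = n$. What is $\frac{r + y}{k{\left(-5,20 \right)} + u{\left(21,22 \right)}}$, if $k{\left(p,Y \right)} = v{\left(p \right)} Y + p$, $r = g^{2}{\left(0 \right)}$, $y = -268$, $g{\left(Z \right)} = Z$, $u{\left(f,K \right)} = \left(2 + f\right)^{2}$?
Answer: $- \frac{67}{106} \approx -0.63208$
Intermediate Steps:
$r = 0$ ($r = 0^{2} = 0$)
$k{\left(p,Y \right)} = p + Y p$ ($k{\left(p,Y \right)} = p Y + p = Y p + p = p + Y p$)
$\frac{r + y}{k{\left(-5,20 \right)} + u{\left(21,22 \right)}} = \frac{0 - 268}{- 5 \left(1 + 20\right) + \left(2 + 21\right)^{2}} = - \frac{268}{\left(-5\right) 21 + 23^{2}} = - \frac{268}{-105 + 529} = - \frac{268}{424} = \left(-268\right) \frac{1}{424} = - \frac{67}{106}$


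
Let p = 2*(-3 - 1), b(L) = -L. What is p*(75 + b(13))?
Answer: -496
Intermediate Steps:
p = -8 (p = 2*(-4) = -8)
p*(75 + b(13)) = -8*(75 - 1*13) = -8*(75 - 13) = -8*62 = -496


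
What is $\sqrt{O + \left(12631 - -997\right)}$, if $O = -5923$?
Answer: $\sqrt{7705} \approx 87.778$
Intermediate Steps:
$\sqrt{O + \left(12631 - -997\right)} = \sqrt{-5923 + \left(12631 - -997\right)} = \sqrt{-5923 + \left(12631 + 997\right)} = \sqrt{-5923 + 13628} = \sqrt{7705}$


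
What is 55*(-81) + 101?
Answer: -4354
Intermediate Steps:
55*(-81) + 101 = -4455 + 101 = -4354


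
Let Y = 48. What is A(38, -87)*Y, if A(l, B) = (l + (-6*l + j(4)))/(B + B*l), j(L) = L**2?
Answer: 32/13 ≈ 2.4615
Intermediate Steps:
A(l, B) = (16 - 5*l)/(B + B*l) (A(l, B) = (l + (-6*l + 4**2))/(B + B*l) = (l + (-6*l + 16))/(B + B*l) = (l + (16 - 6*l))/(B + B*l) = (16 - 5*l)/(B + B*l))
A(38, -87)*Y = ((16 - 5*38)/((-87)*(1 + 38)))*48 = -1/87*(16 - 190)/39*48 = -1/87*1/39*(-174)*48 = (2/39)*48 = 32/13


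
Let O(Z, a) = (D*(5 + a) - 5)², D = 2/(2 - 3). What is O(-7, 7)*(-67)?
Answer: -56347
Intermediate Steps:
D = -2 (D = 2/(-1) = 2*(-1) = -2)
O(Z, a) = (-15 - 2*a)² (O(Z, a) = (-2*(5 + a) - 5)² = ((-10 - 2*a) - 5)² = (-15 - 2*a)²)
O(-7, 7)*(-67) = (15 + 2*7)²*(-67) = (15 + 14)²*(-67) = 29²*(-67) = 841*(-67) = -56347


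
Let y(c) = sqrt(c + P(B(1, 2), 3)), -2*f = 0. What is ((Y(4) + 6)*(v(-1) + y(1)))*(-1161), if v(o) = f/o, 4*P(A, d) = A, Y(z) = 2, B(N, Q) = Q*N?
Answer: -4644*sqrt(6) ≈ -11375.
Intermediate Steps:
f = 0 (f = -1/2*0 = 0)
B(N, Q) = N*Q
P(A, d) = A/4
v(o) = 0 (v(o) = 0/o = 0)
y(c) = sqrt(1/2 + c) (y(c) = sqrt(c + (1*2)/4) = sqrt(c + (1/4)*2) = sqrt(c + 1/2) = sqrt(1/2 + c))
((Y(4) + 6)*(v(-1) + y(1)))*(-1161) = ((2 + 6)*(0 + sqrt(2 + 4*1)/2))*(-1161) = (8*(0 + sqrt(2 + 4)/2))*(-1161) = (8*(0 + sqrt(6)/2))*(-1161) = (8*(sqrt(6)/2))*(-1161) = (4*sqrt(6))*(-1161) = -4644*sqrt(6)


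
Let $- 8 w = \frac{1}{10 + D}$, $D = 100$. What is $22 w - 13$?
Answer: $- \frac{521}{40} \approx -13.025$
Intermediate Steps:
$w = - \frac{1}{880}$ ($w = - \frac{1}{8 \left(10 + 100\right)} = - \frac{1}{8 \cdot 110} = \left(- \frac{1}{8}\right) \frac{1}{110} = - \frac{1}{880} \approx -0.0011364$)
$22 w - 13 = 22 \left(- \frac{1}{880}\right) - 13 = - \frac{1}{40} - 13 = - \frac{521}{40}$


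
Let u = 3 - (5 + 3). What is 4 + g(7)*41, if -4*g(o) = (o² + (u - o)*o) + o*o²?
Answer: -3153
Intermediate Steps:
u = -5 (u = 3 - 1*8 = 3 - 8 = -5)
g(o) = -o²/4 - o³/4 - o*(-5 - o)/4 (g(o) = -((o² + (-5 - o)*o) + o*o²)/4 = -((o² + o*(-5 - o)) + o³)/4 = -(o² + o³ + o*(-5 - o))/4 = -o²/4 - o³/4 - o*(-5 - o)/4)
4 + g(7)*41 = 4 + ((¼)*7*(5 - 1*7²))*41 = 4 + ((¼)*7*(5 - 1*49))*41 = 4 + ((¼)*7*(5 - 49))*41 = 4 + ((¼)*7*(-44))*41 = 4 - 77*41 = 4 - 3157 = -3153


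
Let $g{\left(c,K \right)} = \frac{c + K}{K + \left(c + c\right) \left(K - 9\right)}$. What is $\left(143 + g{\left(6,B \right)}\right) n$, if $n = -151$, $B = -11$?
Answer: $- \frac{5420598}{251} \approx -21596.0$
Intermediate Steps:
$g{\left(c,K \right)} = \frac{K + c}{K + 2 c \left(-9 + K\right)}$
$\left(143 + g{\left(6,B \right)}\right) n = \left(143 + \frac{-11 + 6}{-11 - 108 + 2 \left(-11\right) 6}\right) \left(-151\right) = \left(143 + \frac{1}{-11 - 108 - 132} \left(-5\right)\right) \left(-151\right) = \left(143 + \frac{1}{-251} \left(-5\right)\right) \left(-151\right) = \left(143 - - \frac{5}{251}\right) \left(-151\right) = \left(143 + \frac{5}{251}\right) \left(-151\right) = \frac{35898}{251} \left(-151\right) = - \frac{5420598}{251}$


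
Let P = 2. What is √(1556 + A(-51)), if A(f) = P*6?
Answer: 28*√2 ≈ 39.598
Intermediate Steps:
A(f) = 12 (A(f) = 2*6 = 12)
√(1556 + A(-51)) = √(1556 + 12) = √1568 = 28*√2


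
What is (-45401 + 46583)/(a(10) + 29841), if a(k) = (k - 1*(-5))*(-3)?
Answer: 197/4966 ≈ 0.039670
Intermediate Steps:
a(k) = -15 - 3*k (a(k) = (k + 5)*(-3) = (5 + k)*(-3) = -15 - 3*k)
(-45401 + 46583)/(a(10) + 29841) = (-45401 + 46583)/((-15 - 3*10) + 29841) = 1182/((-15 - 30) + 29841) = 1182/(-45 + 29841) = 1182/29796 = 1182*(1/29796) = 197/4966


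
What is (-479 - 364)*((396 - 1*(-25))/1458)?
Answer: -118301/486 ≈ -243.42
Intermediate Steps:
(-479 - 364)*((396 - 1*(-25))/1458) = -843*(396 + 25)/1458 = -354903/1458 = -843*421/1458 = -118301/486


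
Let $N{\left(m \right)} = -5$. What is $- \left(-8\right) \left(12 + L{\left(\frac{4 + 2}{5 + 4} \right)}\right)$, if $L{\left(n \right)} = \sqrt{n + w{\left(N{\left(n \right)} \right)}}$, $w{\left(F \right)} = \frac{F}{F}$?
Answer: $96 + \frac{8 \sqrt{15}}{3} \approx 106.33$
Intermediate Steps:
$w{\left(F \right)} = 1$
$L{\left(n \right)} = \sqrt{1 + n}$ ($L{\left(n \right)} = \sqrt{n + 1} = \sqrt{1 + n}$)
$- \left(-8\right) \left(12 + L{\left(\frac{4 + 2}{5 + 4} \right)}\right) = - \left(-8\right) \left(12 + \sqrt{1 + \frac{4 + 2}{5 + 4}}\right) = - \left(-8\right) \left(12 + \sqrt{1 + \frac{6}{9}}\right) = - \left(-8\right) \left(12 + \sqrt{1 + 6 \cdot \frac{1}{9}}\right) = - \left(-8\right) \left(12 + \sqrt{1 + \frac{2}{3}}\right) = - \left(-8\right) \left(12 + \sqrt{\frac{5}{3}}\right) = - \left(-8\right) \left(12 + \frac{\sqrt{15}}{3}\right) = - (-96 - \frac{8 \sqrt{15}}{3}) = 96 + \frac{8 \sqrt{15}}{3}$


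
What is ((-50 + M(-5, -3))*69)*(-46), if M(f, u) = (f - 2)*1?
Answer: 180918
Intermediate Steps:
M(f, u) = -2 + f (M(f, u) = (-2 + f)*1 = -2 + f)
((-50 + M(-5, -3))*69)*(-46) = ((-50 + (-2 - 5))*69)*(-46) = ((-50 - 7)*69)*(-46) = -57*69*(-46) = -3933*(-46) = 180918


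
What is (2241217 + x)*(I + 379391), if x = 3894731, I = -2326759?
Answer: -11948948784864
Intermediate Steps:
(2241217 + x)*(I + 379391) = (2241217 + 3894731)*(-2326759 + 379391) = 6135948*(-1947368) = -11948948784864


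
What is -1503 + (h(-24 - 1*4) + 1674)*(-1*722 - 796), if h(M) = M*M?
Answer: -3732747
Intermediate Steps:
h(M) = M²
-1503 + (h(-24 - 1*4) + 1674)*(-1*722 - 796) = -1503 + ((-24 - 1*4)² + 1674)*(-1*722 - 796) = -1503 + ((-24 - 4)² + 1674)*(-722 - 796) = -1503 + ((-28)² + 1674)*(-1518) = -1503 + (784 + 1674)*(-1518) = -1503 + 2458*(-1518) = -1503 - 3731244 = -3732747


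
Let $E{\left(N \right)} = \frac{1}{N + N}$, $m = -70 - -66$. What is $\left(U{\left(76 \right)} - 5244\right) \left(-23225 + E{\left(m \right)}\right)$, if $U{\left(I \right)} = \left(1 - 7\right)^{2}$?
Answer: $120956451$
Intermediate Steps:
$m = -4$ ($m = -70 + 66 = -4$)
$U{\left(I \right)} = 36$ ($U{\left(I \right)} = \left(-6\right)^{2} = 36$)
$E{\left(N \right)} = \frac{1}{2 N}$
$\left(U{\left(76 \right)} - 5244\right) \left(-23225 + E{\left(m \right)}\right) = \left(36 - 5244\right) \left(-23225 + \frac{1}{2 \left(-4\right)}\right) = - 5208 \left(-23225 + \frac{1}{2} \left(- \frac{1}{4}\right)\right) = - 5208 \left(-23225 - \frac{1}{8}\right) = \left(-5208\right) \left(- \frac{185801}{8}\right) = 120956451$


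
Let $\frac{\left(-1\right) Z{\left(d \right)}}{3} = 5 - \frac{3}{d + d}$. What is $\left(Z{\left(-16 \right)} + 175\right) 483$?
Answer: $\frac{2468613}{32} \approx 77144.0$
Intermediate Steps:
$Z{\left(d \right)} = -15 + \frac{9}{2 d}$ ($Z{\left(d \right)} = - 3 \left(5 - \frac{3}{d + d}\right) = - 3 \left(5 - \frac{3}{2 d}\right) = -15 + \frac{9}{2 d}$)
$\left(Z{\left(-16 \right)} + 175\right) 483 = \left(\left(-15 + \frac{9}{2 \left(-16\right)}\right) + 175\right) 483 = \left(\left(-15 + \frac{9}{2} \left(- \frac{1}{16}\right)\right) + 175\right) 483 = \left(\left(-15 - \frac{9}{32}\right) + 175\right) 483 = \left(- \frac{489}{32} + 175\right) 483 = \frac{5111}{32} \cdot 483 = \frac{2468613}{32}$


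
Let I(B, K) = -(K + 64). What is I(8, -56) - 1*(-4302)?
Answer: 4294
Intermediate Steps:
I(B, K) = -64 - K (I(B, K) = -(64 + K) = -64 - K)
I(8, -56) - 1*(-4302) = (-64 - 1*(-56)) - 1*(-4302) = (-64 + 56) + 4302 = -8 + 4302 = 4294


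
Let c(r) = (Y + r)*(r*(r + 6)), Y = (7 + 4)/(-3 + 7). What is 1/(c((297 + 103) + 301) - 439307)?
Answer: 4/1393376477 ≈ 2.8707e-9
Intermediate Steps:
Y = 11/4 ≈ 2.7500
c(r) = r*(6 + r)*(11/4 + r) (c(r) = (11/4 + r)*(r*(r + 6)) = (11/4 + r)*(r*(6 + r)) = r*(6 + r)*(11/4 + r))
1/(c((297 + 103) + 301) - 439307) = 1/(((297 + 103) + 301)*(66 + 4*((297 + 103) + 301)² + 35*((297 + 103) + 301))/4 - 439307) = 1/((400 + 301)*(66 + 4*(400 + 301)² + 35*(400 + 301))/4 - 439307) = 1/((¼)*701*(66 + 4*701² + 35*701) - 439307) = 1/((¼)*701*(66 + 4*491401 + 24535) - 439307) = 1/((¼)*701*(66 + 1965604 + 24535) - 439307) = 1/((¼)*701*1990205 - 439307) = 1/(1395133705/4 - 439307) = 1/(1393376477/4) = 4/1393376477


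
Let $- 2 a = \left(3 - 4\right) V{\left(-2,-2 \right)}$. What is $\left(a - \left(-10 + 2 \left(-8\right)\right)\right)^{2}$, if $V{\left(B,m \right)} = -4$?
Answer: $576$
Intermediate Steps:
$a = -2$ ($a = - \frac{\left(3 - 4\right) \left(-4\right)}{2} = - \frac{\left(-1\right) \left(-4\right)}{2} = \left(- \frac{1}{2}\right) 4 = -2$)
$\left(a - \left(-10 + 2 \left(-8\right)\right)\right)^{2} = \left(-2 - \left(-10 + 2 \left(-8\right)\right)\right)^{2} = \left(-2 + \left(10 - -16\right)\right)^{2} = \left(-2 + \left(10 + 16\right)\right)^{2} = \left(-2 + 26\right)^{2} = 24^{2} = 576$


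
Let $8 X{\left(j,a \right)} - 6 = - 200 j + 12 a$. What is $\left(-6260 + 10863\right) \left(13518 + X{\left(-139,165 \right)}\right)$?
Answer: $\frac{317445895}{4} \approx 7.9362 \cdot 10^{7}$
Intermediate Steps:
$X{\left(j,a \right)} = \frac{3}{4} - 25 j + \frac{3 a}{2}$ ($X{\left(j,a \right)} = \frac{3}{4} + \frac{- 200 j + 12 a}{8} = \frac{3}{4} + \left(- 25 j + \frac{3 a}{2}\right) = \frac{3}{4} - 25 j + \frac{3 a}{2}$)
$\left(-6260 + 10863\right) \left(13518 + X{\left(-139,165 \right)}\right) = \left(-6260 + 10863\right) \left(13518 + \left(\frac{3}{4} - -3475 + \frac{3}{2} \cdot 165\right)\right) = 4603 \left(13518 + \left(\frac{3}{4} + 3475 + \frac{495}{2}\right)\right) = 4603 \left(13518 + \frac{14893}{4}\right) = 4603 \cdot \frac{68965}{4} = \frac{317445895}{4}$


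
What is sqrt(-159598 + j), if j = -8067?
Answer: I*sqrt(167665) ≈ 409.47*I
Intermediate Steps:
sqrt(-159598 + j) = sqrt(-159598 - 8067) = sqrt(-167665) = I*sqrt(167665)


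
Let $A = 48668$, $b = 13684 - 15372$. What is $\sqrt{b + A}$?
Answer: $18 \sqrt{145} \approx 216.75$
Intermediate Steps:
$b = -1688$
$\sqrt{b + A} = \sqrt{-1688 + 48668} = \sqrt{46980} = 18 \sqrt{145}$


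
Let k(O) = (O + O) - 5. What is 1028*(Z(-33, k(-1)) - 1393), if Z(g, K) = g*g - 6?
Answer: -318680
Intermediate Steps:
k(O) = -5 + 2*O (k(O) = 2*O - 5 = -5 + 2*O)
Z(g, K) = -6 + g**2 (Z(g, K) = g**2 - 6 = -6 + g**2)
1028*(Z(-33, k(-1)) - 1393) = 1028*((-6 + (-33)**2) - 1393) = 1028*((-6 + 1089) - 1393) = 1028*(1083 - 1393) = 1028*(-310) = -318680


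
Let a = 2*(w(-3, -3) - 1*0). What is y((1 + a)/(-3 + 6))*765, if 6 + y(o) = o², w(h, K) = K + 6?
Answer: -425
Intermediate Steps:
w(h, K) = 6 + K
a = 6 (a = 2*((6 - 3) - 1*0) = 2*(3 + 0) = 2*3 = 6)
y(o) = -6 + o²
y((1 + a)/(-3 + 6))*765 = (-6 + ((1 + 6)/(-3 + 6))²)*765 = (-6 + (7/3)²)*765 = (-6 + 49/9)*765 = -5/9*765 = -425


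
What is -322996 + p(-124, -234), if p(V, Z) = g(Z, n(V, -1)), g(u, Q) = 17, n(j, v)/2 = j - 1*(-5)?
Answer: -322979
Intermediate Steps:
n(j, v) = 10 + 2*j (n(j, v) = 2*(j - 1*(-5)) = 2*(j + 5) = 2*(5 + j) = 10 + 2*j)
p(V, Z) = 17
-322996 + p(-124, -234) = -322996 + 17 = -322979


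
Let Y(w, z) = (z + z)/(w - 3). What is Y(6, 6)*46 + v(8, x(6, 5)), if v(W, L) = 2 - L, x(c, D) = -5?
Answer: 191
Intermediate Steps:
Y(w, z) = 2*z/(-3 + w) (Y(w, z) = (2*z)/(-3 + w) = 2*z/(-3 + w))
Y(6, 6)*46 + v(8, x(6, 5)) = (2*6/(-3 + 6))*46 + (2 - 1*(-5)) = (2*6/3)*46 + (2 + 5) = (2*6*(⅓))*46 + 7 = 4*46 + 7 = 184 + 7 = 191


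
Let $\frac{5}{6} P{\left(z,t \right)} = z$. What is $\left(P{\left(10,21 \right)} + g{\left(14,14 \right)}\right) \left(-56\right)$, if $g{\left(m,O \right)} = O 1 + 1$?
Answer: $-1512$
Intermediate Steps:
$g{\left(m,O \right)} = 1 + O$ ($g{\left(m,O \right)} = O + 1 = 1 + O$)
$P{\left(z,t \right)} = \frac{6 z}{5}$
$\left(P{\left(10,21 \right)} + g{\left(14,14 \right)}\right) \left(-56\right) = \left(\frac{6}{5} \cdot 10 + \left(1 + 14\right)\right) \left(-56\right) = \left(12 + 15\right) \left(-56\right) = 27 \left(-56\right) = -1512$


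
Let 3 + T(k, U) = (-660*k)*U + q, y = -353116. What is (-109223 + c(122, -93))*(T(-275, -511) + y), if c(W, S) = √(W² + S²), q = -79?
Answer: 10168628314654 - 93099698*√23533 ≈ 1.0154e+13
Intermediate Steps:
T(k, U) = -82 - 660*U*k (T(k, U) = -3 + ((-660*k)*U - 79) = -3 + (-660*U*k - 79) = -3 + (-79 - 660*U*k) = -82 - 660*U*k)
c(W, S) = √(S² + W²)
(-109223 + c(122, -93))*(T(-275, -511) + y) = (-109223 + √((-93)² + 122²))*((-82 - 660*(-511)*(-275)) - 353116) = (-109223 + √(8649 + 14884))*((-82 - 92746500) - 353116) = (-109223 + √23533)*(-92746582 - 353116) = (-109223 + √23533)*(-93099698) = 10168628314654 - 93099698*√23533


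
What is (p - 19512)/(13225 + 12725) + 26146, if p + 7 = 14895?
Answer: 339242038/12975 ≈ 26146.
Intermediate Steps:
p = 14888 (p = -7 + 14895 = 14888)
(p - 19512)/(13225 + 12725) + 26146 = (14888 - 19512)/(13225 + 12725) + 26146 = -4624/25950 + 26146 = -4624*1/25950 + 26146 = -2312/12975 + 26146 = 339242038/12975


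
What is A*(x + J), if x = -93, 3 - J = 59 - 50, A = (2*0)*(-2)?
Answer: 0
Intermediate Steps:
A = 0 (A = 0*(-2) = 0)
J = -6 (J = 3 - (59 - 50) = 3 - 1*9 = 3 - 9 = -6)
A*(x + J) = 0*(-93 - 6) = 0*(-99) = 0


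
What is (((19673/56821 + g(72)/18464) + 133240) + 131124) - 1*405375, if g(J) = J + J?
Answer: -9246270265743/65571434 ≈ -1.4101e+5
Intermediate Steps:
g(J) = 2*J
(((19673/56821 + g(72)/18464) + 133240) + 131124) - 1*405375 = (((19673/56821 + (2*72)/18464) + 133240) + 131124) - 1*405375 = (((19673*(1/56821) + 144*(1/18464)) + 133240) + 131124) - 405375 = (((19673/56821 + 9/1154) + 133240) + 131124) - 405375 = ((23214031/65571434 + 133240) + 131124) - 405375 = (8736761080191/65571434 + 131124) - 405375 = 17334749792007/65571434 - 405375 = -9246270265743/65571434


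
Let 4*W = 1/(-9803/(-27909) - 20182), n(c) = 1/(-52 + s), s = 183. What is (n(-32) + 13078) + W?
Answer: 3859879902044181/295142808740 ≈ 13078.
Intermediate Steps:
n(c) = 1/131 (n(c) = 1/(-52 + 183) = 1/131)
W = -27909/2252998540 (W = 1/(4*(-9803/(-27909) - 20182)) = 1/(4*(-9803*(-1/27909) - 20182)) = 1/(4*(9803/27909 - 20182)) = 1/(4*(-563249635/27909)) = (1/4)*(-27909/563249635) = -27909/2252998540 ≈ -1.2387e-5)
(n(-32) + 13078) + W = (1/131 + 13078) - 27909/2252998540 = 1713219/131 - 27909/2252998540 = 3859879902044181/295142808740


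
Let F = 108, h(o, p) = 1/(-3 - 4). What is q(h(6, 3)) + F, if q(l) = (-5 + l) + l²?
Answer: 5041/49 ≈ 102.88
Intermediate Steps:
h(o, p) = -⅐ (h(o, p) = 1/(-7) = -⅐)
q(l) = -5 + l + l²
q(h(6, 3)) + F = (-5 - ⅐ + (-⅐)²) + 108 = (-5 - ⅐ + 1/49) + 108 = -251/49 + 108 = 5041/49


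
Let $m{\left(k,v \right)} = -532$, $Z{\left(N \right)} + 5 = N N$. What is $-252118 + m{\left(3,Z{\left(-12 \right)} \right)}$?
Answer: $-252650$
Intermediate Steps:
$Z{\left(N \right)} = -5 + N^{2}$ ($Z{\left(N \right)} = -5 + N N = -5 + N^{2}$)
$-252118 + m{\left(3,Z{\left(-12 \right)} \right)} = -252118 - 532 = -252650$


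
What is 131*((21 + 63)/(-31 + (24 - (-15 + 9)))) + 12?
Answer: -10992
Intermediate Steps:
131*((21 + 63)/(-31 + (24 - (-15 + 9)))) + 12 = 131*(84/(-31 + (24 - 1*(-6)))) + 12 = 131*(84/(-31 + (24 + 6))) + 12 = 131*(84/(-31 + 30)) + 12 = 131*(84/(-1)) + 12 = 131*(84*(-1)) + 12 = 131*(-84) + 12 = -11004 + 12 = -10992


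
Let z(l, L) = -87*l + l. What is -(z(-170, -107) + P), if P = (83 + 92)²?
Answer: -45245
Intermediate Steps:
z(l, L) = -86*l
P = 30625 (P = 175² = 30625)
-(z(-170, -107) + P) = -(-86*(-170) + 30625) = -(14620 + 30625) = -1*45245 = -45245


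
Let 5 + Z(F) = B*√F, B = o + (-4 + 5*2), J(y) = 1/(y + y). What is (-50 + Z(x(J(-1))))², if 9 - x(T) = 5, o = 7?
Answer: 841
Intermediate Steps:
J(y) = 1/(2*y)
x(T) = 4 (x(T) = 9 - 1*5 = 9 - 5 = 4)
B = 13 (B = 7 + (-4 + 5*2) = 7 + (-4 + 10) = 7 + 6 = 13)
Z(F) = -5 + 13*√F
(-50 + Z(x(J(-1))))² = (-50 + (-5 + 13*√4))² = (-50 + (-5 + 13*2))² = (-50 + (-5 + 26))² = (-50 + 21)² = (-29)² = 841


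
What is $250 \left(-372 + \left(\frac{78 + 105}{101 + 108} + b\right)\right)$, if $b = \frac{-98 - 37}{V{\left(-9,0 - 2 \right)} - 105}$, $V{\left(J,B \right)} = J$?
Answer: $- \frac{19329375}{209} \approx -92485.0$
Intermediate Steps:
$b = \frac{45}{38}$ ($b = \frac{-98 - 37}{-9 - 105} = - \frac{135}{-114} = \left(-135\right) \left(- \frac{1}{114}\right) = \frac{45}{38} \approx 1.1842$)
$250 \left(-372 + \left(\frac{78 + 105}{101 + 108} + b\right)\right) = 250 \left(-372 + \left(\frac{78 + 105}{101 + 108} + \frac{45}{38}\right)\right) = 250 \left(-372 + \left(\frac{183}{209} + \frac{45}{38}\right)\right) = 250 \left(-372 + \frac{861}{418}\right) = 250 \left(- \frac{154635}{418}\right) = - \frac{19329375}{209}$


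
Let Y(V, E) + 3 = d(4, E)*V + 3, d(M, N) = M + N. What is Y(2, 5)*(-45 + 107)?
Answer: 1116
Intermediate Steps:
Y(V, E) = V*(4 + E) (Y(V, E) = -3 + ((4 + E)*V + 3) = -3 + (V*(4 + E) + 3) = -3 + (3 + V*(4 + E)) = V*(4 + E))
Y(2, 5)*(-45 + 107) = (2*(4 + 5))*(-45 + 107) = (2*9)*62 = 18*62 = 1116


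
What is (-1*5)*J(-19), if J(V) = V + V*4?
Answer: 475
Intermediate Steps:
J(V) = 5*V (J(V) = V + 4*V = 5*V)
(-1*5)*J(-19) = (-1*5)*(5*(-19)) = -5*(-95) = 475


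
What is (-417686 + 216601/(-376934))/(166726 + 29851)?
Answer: -157440271325/74096554918 ≈ -2.1248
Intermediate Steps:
(-417686 + 216601/(-376934))/(166726 + 29851) = (-417686 + 216601*(-1/376934))/196577 = (-417686 - 216601/376934)*(1/196577) = -157440271325/376934*1/196577 = -157440271325/74096554918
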